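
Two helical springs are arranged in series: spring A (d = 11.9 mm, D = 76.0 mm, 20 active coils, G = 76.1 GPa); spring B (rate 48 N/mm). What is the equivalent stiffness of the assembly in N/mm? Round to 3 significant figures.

k_A = Gd⁴/(8D³N_a) = (76.1×10³)(11.9⁴)/(8·76.0³·20) = 21.728 N/mm
Series: 1/k_eq = 1/21.728 + 1/48 = 0.066858; k_eq = 14.957 N/mm

15.0 N/mm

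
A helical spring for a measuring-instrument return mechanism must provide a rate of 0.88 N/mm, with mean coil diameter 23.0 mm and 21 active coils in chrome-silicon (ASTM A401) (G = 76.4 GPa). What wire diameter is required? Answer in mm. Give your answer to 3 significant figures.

d = (8D³N_a·k / G)^(1/4) = (8·23.0³·21·0.88 / (76.4×10³))^0.25
  = (23.544)^0.25 = 2.2028 mm

2.20 mm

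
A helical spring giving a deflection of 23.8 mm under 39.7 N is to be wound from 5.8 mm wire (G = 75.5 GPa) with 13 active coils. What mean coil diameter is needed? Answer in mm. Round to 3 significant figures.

Required rate k = F/δ = 39.7/23.8 = 1.6681 N/mm
D = (Gd⁴/(8N_a·k))^(1/3) = (75.5×10³·5.8⁴/(8·13·1.6681))^(1/3)
  = (492507)^(1/3) = 78.9716 mm

79.0 mm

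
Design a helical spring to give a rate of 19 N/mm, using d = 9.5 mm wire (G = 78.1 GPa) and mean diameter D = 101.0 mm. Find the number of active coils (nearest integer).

N_a = Gd⁴/(8D³k) = (78.1×10³ × 9.5⁴)/(8 × 101.0³ × 19)
    = 6.36129e+08 / 1.56606e+08 = 4.062 → 4 coils

4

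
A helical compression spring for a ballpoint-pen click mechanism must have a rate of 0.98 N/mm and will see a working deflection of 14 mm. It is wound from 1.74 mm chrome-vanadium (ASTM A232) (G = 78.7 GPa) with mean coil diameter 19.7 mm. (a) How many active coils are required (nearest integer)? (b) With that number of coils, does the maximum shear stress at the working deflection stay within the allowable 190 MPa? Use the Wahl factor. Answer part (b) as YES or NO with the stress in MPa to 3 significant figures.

(a) 12 coils; (b) YES, τ_max = 148 MPa

N_a = Gd⁴/(8D³k) = (78.7×10³)(1.74⁴)/(8·19.7³·0.98) = 12.04 → N_a = 12
Actual rate k = Gd⁴/(8D³·12) = 0.98288 N/mm
Working load F = kδ = 0.98288·14 = 13.76 N
C = 19.7/1.74 = 11.3218; K_W = (4C−1)/(4C−4)+0.615/C = 1.1270
τ_max = K_W·8FD/(πd³) = 1.1270·131.04 = 147.67 MPa
τ_max ≤ 190 MPa → acceptable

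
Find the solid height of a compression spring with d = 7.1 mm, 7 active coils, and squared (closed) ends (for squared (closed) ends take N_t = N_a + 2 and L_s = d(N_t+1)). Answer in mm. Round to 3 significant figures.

71.0 mm

squared (closed) ends: N_t = N_a + 2 = 7 + 2 = 9
L_s = d·(N_t+1) = 7.1 × 10 = 71 mm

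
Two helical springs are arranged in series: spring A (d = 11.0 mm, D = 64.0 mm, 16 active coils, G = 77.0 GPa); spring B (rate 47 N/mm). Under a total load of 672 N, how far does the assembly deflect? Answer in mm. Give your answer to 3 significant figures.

34.3 mm

k_A = Gd⁴/(8D³N_a) = (77.0×10³)(11.0⁴)/(8·64.0³·16) = 33.598 N/mm
Series: 1/k_eq = 1/33.598 + 1/47 = 0.05104; k_eq = 19.592 N/mm
δ = F/k_eq = 672/19.592 = 34.299 mm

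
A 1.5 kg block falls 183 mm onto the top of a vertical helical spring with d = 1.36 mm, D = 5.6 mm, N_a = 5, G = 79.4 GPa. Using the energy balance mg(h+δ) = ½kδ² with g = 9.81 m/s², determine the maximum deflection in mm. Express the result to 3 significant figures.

k = Gd⁴/(8D³N_a) = (79.4×10³)(1.36⁴)/(8·5.6³·5) = 38.668 N/mm
W = mg = 1.5 × 9.81 = 14.715 N
½kδ² − Wδ − Wh = 0 → δ = (W + √(W² + 2kWh))/k
δ = (14.715 + √(216.53 + 208254))/38.668 = (14.715 + 456.59)/38.668 = 12.188 mm

12.2 mm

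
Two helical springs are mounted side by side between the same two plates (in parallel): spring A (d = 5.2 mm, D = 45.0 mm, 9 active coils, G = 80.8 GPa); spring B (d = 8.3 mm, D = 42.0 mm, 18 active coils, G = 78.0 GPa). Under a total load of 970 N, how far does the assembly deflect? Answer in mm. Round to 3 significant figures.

22.2 mm

k_A = Gd⁴/(8D³N_a) = (80.8×10³)(5.2⁴)/(8·45.0³·9) = 9.0044 N/mm
k_B = Gd⁴/(8D³N_a) = (78.0×10³)(8.3⁴)/(8·42.0³·18) = 34.697 N/mm
Parallel: k_eq = 9.0044 + 34.697 = 43.702 N/mm
δ = F/k_eq = 970/43.702 = 22.196 mm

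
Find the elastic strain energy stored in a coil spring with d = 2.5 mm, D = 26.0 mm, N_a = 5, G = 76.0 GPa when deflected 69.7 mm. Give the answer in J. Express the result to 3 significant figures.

k = Gd⁴/(8D³N_a) = (76.0×10³)(2.5⁴)/(8·26.0³·5) = 4.2227 N/mm
U = ½kδ² = 0.5 × 4.2227 × 69.7² = 10257 N·mm = 10.257 J

10.3 J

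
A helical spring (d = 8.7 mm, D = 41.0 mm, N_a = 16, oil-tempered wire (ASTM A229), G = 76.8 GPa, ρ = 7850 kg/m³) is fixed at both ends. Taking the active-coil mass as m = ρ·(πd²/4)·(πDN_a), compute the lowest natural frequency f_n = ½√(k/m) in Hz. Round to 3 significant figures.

k = Gd⁴/(8D³N_a) = (76.8×10³)(8.7⁴)/(8·41.0³·16) = 49.874 N/mm = 49874 N/m
Wire length L = πDN_a = π·41.0·16 = 2060.9 mm
m = ρ·(πd²/4)·L = 7850 × 59.447×10⁻⁶ m² × 2.0609 m = 0.96173 kg
f_n = ½√(k/m) = 0.5·√(49874/0.96173) = 0.5·√(51859) = 113.86 Hz

114 Hz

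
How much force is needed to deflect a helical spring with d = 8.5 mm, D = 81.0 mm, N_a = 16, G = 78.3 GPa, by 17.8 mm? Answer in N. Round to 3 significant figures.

107 N

k = Gd⁴/(8D³N_a) = (78.3×10³)(8.5⁴)/(8·81.0³·16) = 6.0086 N/mm
F = k·δ = 6.0086 × 17.8 = 106.95 N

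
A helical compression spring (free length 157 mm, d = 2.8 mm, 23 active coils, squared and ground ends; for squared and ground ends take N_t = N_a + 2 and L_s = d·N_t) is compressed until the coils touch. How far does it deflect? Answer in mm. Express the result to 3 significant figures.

N_t = 25; L_s = 2.8·25 = 70 mm
δ_solid = L₀ − L_s = 157 − 70 = 87 mm

87.0 mm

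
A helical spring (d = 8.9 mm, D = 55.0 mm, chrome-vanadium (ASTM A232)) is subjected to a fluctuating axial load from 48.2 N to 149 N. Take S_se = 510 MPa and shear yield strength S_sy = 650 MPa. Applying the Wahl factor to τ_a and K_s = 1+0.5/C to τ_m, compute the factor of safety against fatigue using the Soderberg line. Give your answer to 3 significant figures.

17.5

C = D/d = 55.0/8.9 = 6.1798; K_W = (4C−1)/(4C−4)+0.615/C = 1.2443; K_s = 1+0.5/C = 1.0809
F_a = (F_max−F_min)/2 = 50.4 N; F_m = (F_max+F_min)/2 = 98.6 N
τ_a = K_W·8F_aD/(πd³) = 1.2443 × 10.013 = 12.459 MPa
τ_m = K_s·8F_mD/(πd³) = 1.0809 × 19.589 = 21.174 MPa
Soderberg: 1/n_f = τ_a/S_se + τ_m/S_sy = 12.459/510 + 21.174/650 = 0.02443 + 0.03258 = 0.057005
n_f = 1/0.057005 = 17.54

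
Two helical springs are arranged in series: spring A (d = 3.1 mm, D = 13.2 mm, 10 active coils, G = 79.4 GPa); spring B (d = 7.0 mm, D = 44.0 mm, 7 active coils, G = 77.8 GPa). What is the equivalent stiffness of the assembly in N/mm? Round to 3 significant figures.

k_A = Gd⁴/(8D³N_a) = (79.4×10³)(3.1⁴)/(8·13.2³·10) = 39.852 N/mm
k_B = Gd⁴/(8D³N_a) = (77.8×10³)(7.0⁴)/(8·44.0³·7) = 39.158 N/mm
Series: 1/k_eq = 1/39.852 + 1/39.158 = 0.05063; k_eq = 19.751 N/mm

19.8 N/mm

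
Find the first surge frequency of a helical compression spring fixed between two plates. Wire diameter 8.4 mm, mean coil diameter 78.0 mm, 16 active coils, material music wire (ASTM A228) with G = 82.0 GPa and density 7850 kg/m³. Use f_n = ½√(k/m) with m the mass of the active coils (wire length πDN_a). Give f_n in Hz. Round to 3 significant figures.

k = Gd⁴/(8D³N_a) = (82.0×10³)(8.4⁴)/(8·78.0³·16) = 6.7211 N/mm = 6721.1 N/m
Wire length L = πDN_a = π·78.0·16 = 3920.7 mm
m = ρ·(πd²/4)·L = 7850 × 55.418×10⁻⁶ m² × 3.9207 m = 1.7056 kg
f_n = ½√(k/m) = 0.5·√(6721.1/1.7056) = 0.5·√(3940.5) = 31.387 Hz

31.4 Hz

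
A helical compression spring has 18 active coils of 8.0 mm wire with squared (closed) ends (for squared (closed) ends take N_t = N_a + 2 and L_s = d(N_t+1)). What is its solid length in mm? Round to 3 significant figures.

168 mm

squared (closed) ends: N_t = N_a + 2 = 18 + 2 = 20
L_s = d·(N_t+1) = 8.0 × 21 = 168 mm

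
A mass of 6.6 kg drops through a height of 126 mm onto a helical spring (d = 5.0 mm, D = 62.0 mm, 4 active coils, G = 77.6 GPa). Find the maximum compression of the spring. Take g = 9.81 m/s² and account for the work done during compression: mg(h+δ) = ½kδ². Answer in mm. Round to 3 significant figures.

k = Gd⁴/(8D³N_a) = (77.6×10³)(5.0⁴)/(8·62.0³·4) = 6.3594 N/mm
W = mg = 6.6 × 9.81 = 64.746 N
½kδ² − Wδ − Wh = 0 → δ = (W + √(W² + 2kWh))/k
δ = (64.746 + √(4192 + 103760))/6.3594 = (64.746 + 328.56)/6.3594 = 61.846 mm

61.8 mm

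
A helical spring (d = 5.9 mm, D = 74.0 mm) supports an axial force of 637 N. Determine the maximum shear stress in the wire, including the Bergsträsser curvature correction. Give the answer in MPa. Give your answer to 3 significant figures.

Spring index C = D/d = 74.0/5.9 = 12.5424
K_B = (4C+2)/(4C−3) = 52.169/47.169 = 1.1060
τ₀ = 8FD/(πd³) = 8·637·74.0/(π·5.9³) = 377104/645.22 = 584.46 MPa
τ_max = K·τ₀ = 1.1060 × 584.46 = 646.41 MPa

646 MPa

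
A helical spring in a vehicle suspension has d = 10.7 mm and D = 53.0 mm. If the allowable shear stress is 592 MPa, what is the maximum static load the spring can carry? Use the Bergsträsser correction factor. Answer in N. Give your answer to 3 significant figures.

4140 N

C = D/d = 53.0/10.7 = 4.9533
K_B = (4C+2)/(4C−3) = 21.813/16.813 = 1.2974
τ_max = K·8FD/(πd³) → F_max = τ_allow·πd³/(8DK)
F_max = 592·π·10.7³/(8·53.0·1.2974) = 2.2784e+06/550.09 = 4141.8 N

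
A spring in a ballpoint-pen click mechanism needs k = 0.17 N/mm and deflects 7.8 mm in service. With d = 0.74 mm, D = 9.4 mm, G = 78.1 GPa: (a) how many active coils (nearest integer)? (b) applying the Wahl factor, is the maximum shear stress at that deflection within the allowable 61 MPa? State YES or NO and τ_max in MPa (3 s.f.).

(a) 21 coils; (b) NO, τ_max = 86.0 MPa

N_a = Gd⁴/(8D³k) = (78.1×10³)(0.74⁴)/(8·9.4³·0.17) = 20.73 → N_a = 21
Actual rate k = Gd⁴/(8D³·21) = 0.16784 N/mm
Working load F = kδ = 0.16784·7.8 = 1.3091 N
C = 9.4/0.74 = 12.7027; K_W = (4C−1)/(4C−4)+0.615/C = 1.1125
τ_max = K_W·8FD/(πd³) = 1.1125·77.331 = 86.031 MPa
τ_max > 61 MPa → exceeds allowable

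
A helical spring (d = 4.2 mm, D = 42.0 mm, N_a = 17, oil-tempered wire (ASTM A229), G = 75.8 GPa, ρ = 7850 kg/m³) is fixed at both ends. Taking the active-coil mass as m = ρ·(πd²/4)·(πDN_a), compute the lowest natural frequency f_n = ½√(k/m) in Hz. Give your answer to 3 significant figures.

49.0 Hz

k = Gd⁴/(8D³N_a) = (75.8×10³)(4.2⁴)/(8·42.0³·17) = 2.3409 N/mm = 2340.9 N/m
Wire length L = πDN_a = π·42.0·17 = 2243.1 mm
m = ρ·(πd²/4)·L = 7850 × 13.854×10⁻⁶ m² × 2.2431 m = 0.24395 kg
f_n = ½√(k/m) = 0.5·√(2340.9/0.24395) = 0.5·√(9595.6) = 48.979 Hz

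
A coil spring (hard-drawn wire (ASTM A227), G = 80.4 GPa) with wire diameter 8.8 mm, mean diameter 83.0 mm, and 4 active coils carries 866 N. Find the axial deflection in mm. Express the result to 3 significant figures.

k = Gd⁴/(8D³N_a) = (80.4×10³)(8.8⁴)/(8·83.0³·4) = 26.351 N/mm
δ = F/k = 866 / 26.351 = 32.864 mm

32.9 mm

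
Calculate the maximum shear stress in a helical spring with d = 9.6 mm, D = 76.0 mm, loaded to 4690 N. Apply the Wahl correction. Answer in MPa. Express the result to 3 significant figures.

Spring index C = D/d = 76.0/9.6 = 7.9167
K_W = (4C−1)/(4C−4) + 0.615/C = 30.667/27.667 + 0.0777 = 1.1861
τ₀ = 8FD/(πd³) = 8·4690·76.0/(π·9.6³) = 2.85152e+06/2779.5 = 1025.9 MPa
τ_max = K·τ₀ = 1.1861 × 1025.9 = 1216.9 MPa

1220 MPa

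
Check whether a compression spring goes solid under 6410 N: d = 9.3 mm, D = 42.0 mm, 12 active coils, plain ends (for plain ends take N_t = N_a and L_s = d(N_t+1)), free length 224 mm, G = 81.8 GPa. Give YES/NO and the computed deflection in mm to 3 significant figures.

NO, δ = 74.5 mm

k = Gd⁴/(8D³N_a) = (81.8×10³)(9.3⁴)/(8·42.0³·12) = 86.033 N/mm
N_t = 12; L_s = 9.3·13 = 120.9 mm; δ_solid = L₀ − L_s = 224 − 120.9 = 103.1 mm
δ = F/k = 6410/86.033 = 74.506 mm
δ < δ_solid → spring does not go solid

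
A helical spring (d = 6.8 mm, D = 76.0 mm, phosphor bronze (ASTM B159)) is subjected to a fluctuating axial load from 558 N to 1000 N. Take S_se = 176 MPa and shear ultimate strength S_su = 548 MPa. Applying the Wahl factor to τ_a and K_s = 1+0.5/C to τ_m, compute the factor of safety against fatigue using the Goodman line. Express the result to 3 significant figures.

C = D/d = 76.0/6.8 = 11.1765; K_W = (4C−1)/(4C−4)+0.615/C = 1.1287; K_s = 1+0.5/C = 1.0447
F_a = (F_max−F_min)/2 = 221 N; F_m = (F_max+F_min)/2 = 779 N
τ_a = K_W·8F_aD/(πd³) = 1.1287 × 136.03 = 153.54 MPa
τ_m = K_s·8F_mD/(πd³) = 1.0447 × 479.47 = 500.92 MPa
Goodman: 1/n_f = τ_a/S_se + τ_m/S_su = 153.54/176 + 500.92/548 = 0.87236 + 0.91409 = 1.7865
n_f = 1/1.7865 = 0.5598

0.560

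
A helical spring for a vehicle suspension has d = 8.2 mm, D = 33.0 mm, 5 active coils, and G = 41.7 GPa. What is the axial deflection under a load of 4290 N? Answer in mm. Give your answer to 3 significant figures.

32.7 mm

k = Gd⁴/(8D³N_a) = (41.7×10³)(8.2⁴)/(8·33.0³·5) = 131.16 N/mm
δ = F/k = 4290 / 131.16 = 32.709 mm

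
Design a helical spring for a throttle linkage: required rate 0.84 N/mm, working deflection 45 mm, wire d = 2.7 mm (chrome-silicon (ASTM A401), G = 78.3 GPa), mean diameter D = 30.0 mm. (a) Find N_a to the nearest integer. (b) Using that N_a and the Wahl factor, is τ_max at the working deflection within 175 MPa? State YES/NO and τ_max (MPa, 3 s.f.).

N_a = Gd⁴/(8D³k) = (78.3×10³)(2.7⁴)/(8·30.0³·0.84) = 22.93 → N_a = 23
Actual rate k = Gd⁴/(8D³·23) = 0.8376 N/mm
Working load F = kδ = 0.8376·45 = 37.692 N
C = 30.0/2.7 = 11.1111; K_W = (4C−1)/(4C−4)+0.615/C = 1.1295
τ_max = K_W·8FD/(πd³) = 1.1295·146.29 = 165.24 MPa
τ_max ≤ 175 MPa → acceptable

(a) 23 coils; (b) YES, τ_max = 165 MPa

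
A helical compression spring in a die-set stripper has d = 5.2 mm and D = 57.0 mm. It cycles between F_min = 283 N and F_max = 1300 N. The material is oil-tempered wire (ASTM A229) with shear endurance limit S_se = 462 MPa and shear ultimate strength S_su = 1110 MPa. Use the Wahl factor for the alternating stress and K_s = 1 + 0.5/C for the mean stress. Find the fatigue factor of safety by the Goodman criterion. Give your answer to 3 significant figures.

0.487

C = D/d = 57.0/5.2 = 10.9615; K_W = (4C−1)/(4C−4)+0.615/C = 1.1314; K_s = 1+0.5/C = 1.0456
F_a = (F_max−F_min)/2 = 508.5 N; F_m = (F_max+F_min)/2 = 791.5 N
τ_a = K_W·8F_aD/(πd³) = 1.1314 × 524.92 = 593.9 MPa
τ_m = K_s·8F_mD/(πd³) = 1.0456 × 817.06 = 854.33 MPa
Goodman: 1/n_f = τ_a/S_se + τ_m/S_su = 593.9/462 + 854.33/1110 = 1.28549 + 0.76967 = 2.0552
n_f = 1/2.0552 = 0.4866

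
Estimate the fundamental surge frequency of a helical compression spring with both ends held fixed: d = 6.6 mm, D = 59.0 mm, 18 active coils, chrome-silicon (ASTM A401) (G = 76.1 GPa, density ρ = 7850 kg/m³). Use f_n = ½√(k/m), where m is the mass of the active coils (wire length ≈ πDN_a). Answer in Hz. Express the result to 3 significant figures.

k = Gd⁴/(8D³N_a) = (76.1×10³)(6.6⁴)/(8·59.0³·18) = 4.8825 N/mm = 4882.5 N/m
Wire length L = πDN_a = π·59.0·18 = 3336.4 mm
m = ρ·(πd²/4)·L = 7850 × 34.212×10⁻⁶ m² × 3.3364 m = 0.89603 kg
f_n = ½√(k/m) = 0.5·√(4882.5/0.89603) = 0.5·√(5449) = 36.909 Hz

36.9 Hz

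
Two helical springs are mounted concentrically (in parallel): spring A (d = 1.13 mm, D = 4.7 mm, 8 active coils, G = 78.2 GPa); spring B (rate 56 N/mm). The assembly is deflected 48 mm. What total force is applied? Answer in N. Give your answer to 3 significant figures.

k_A = Gd⁴/(8D³N_a) = (78.2×10³)(1.13⁴)/(8·4.7³·8) = 19.189 N/mm
Parallel: k_eq = 19.189 + 56 = 75.189 N/mm
F = k_eq·δ = 75.189·48 = 3609.1 N

3610 N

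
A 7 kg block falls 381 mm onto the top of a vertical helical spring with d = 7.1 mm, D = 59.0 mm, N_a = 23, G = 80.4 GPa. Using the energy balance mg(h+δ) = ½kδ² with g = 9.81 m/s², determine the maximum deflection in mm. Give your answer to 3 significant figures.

k = Gd⁴/(8D³N_a) = (80.4×10³)(7.1⁴)/(8·59.0³·23) = 5.4065 N/mm
W = mg = 7 × 9.81 = 68.67 N
½kδ² − Wδ − Wh = 0 → δ = (W + √(W² + 2kWh))/k
δ = (68.67 + √(4715.6 + 282903))/5.4065 = (68.67 + 536.3)/5.4065 = 111.9 mm

112 mm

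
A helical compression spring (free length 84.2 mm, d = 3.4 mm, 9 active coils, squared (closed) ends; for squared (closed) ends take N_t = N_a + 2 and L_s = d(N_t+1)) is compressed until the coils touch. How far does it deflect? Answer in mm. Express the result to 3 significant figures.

43.4 mm

N_t = 11; L_s = 3.4·12 = 40.8 mm
δ_solid = L₀ − L_s = 84.2 − 40.8 = 43.4 mm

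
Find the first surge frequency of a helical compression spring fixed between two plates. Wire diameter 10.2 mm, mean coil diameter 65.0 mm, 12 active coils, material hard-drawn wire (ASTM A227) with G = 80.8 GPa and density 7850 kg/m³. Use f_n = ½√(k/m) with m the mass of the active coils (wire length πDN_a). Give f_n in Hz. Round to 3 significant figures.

k = Gd⁴/(8D³N_a) = (80.8×10³)(10.2⁴)/(8·65.0³·12) = 33.174 N/mm = 33174 N/m
Wire length L = πDN_a = π·65.0·12 = 2450.4 mm
m = ρ·(πd²/4)·L = 7850 × 81.713×10⁻⁶ m² × 2.4504 m = 1.5718 kg
f_n = ½√(k/m) = 0.5·√(33174/1.5718) = 0.5·√(21106) = 72.639 Hz

72.6 Hz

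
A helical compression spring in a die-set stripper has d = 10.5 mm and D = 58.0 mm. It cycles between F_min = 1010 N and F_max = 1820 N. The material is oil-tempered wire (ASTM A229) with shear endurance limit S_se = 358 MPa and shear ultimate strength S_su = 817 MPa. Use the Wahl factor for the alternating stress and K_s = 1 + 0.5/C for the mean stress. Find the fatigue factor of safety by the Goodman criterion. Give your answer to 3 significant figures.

C = D/d = 58.0/10.5 = 5.5238; K_W = (4C−1)/(4C−4)+0.615/C = 1.2771; K_s = 1+0.5/C = 1.0905
F_a = (F_max−F_min)/2 = 405 N; F_m = (F_max+F_min)/2 = 1415 N
τ_a = K_W·8F_aD/(πd³) = 1.2771 × 51.672 = 65.992 MPa
τ_m = K_s·8F_mD/(πd³) = 1.0905 × 180.53 = 196.87 MPa
Goodman: 1/n_f = τ_a/S_se + τ_m/S_su = 65.992/358 + 196.87/817 = 0.18433 + 0.24097 = 0.42531
n_f = 1/0.42531 = 2.351

2.35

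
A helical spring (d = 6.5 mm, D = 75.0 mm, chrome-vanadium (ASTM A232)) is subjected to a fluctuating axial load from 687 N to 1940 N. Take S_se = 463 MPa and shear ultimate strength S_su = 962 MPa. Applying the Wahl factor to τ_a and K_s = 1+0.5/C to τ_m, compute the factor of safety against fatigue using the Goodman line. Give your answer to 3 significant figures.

0.488

C = D/d = 75.0/6.5 = 11.5385; K_W = (4C−1)/(4C−4)+0.615/C = 1.1245; K_s = 1+0.5/C = 1.0433
F_a = (F_max−F_min)/2 = 626.5 N; F_m = (F_max+F_min)/2 = 1313.5 N
τ_a = K_W·8F_aD/(πd³) = 1.1245 × 435.69 = 489.92 MPa
τ_m = K_s·8F_mD/(πd³) = 1.0433 × 913.46 = 953.05 MPa
Goodman: 1/n_f = τ_a/S_se + τ_m/S_su = 489.92/463 + 953.05/962 = 1.05815 + 0.99069 = 2.0488
n_f = 1/2.0488 = 0.4881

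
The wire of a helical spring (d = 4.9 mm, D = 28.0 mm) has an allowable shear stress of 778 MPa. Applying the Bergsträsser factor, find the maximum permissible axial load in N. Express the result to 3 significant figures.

C = D/d = 28.0/4.9 = 5.7143
K_B = (4C+2)/(4C−3) = 24.857/19.857 = 1.2518
τ_max = K·8FD/(πd³) → F_max = τ_allow·πd³/(8DK)
F_max = 778·π·4.9³/(8·28.0·1.2518) = 2.8755e+05/280.4 = 1025.5 N

1030 N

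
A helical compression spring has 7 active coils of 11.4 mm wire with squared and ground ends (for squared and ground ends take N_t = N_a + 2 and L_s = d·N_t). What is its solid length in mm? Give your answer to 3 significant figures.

squared and ground ends: N_t = N_a + 2 = 7 + 2 = 9
L_s = d·N_t = 11.4 × 9 = 102.6 mm

103 mm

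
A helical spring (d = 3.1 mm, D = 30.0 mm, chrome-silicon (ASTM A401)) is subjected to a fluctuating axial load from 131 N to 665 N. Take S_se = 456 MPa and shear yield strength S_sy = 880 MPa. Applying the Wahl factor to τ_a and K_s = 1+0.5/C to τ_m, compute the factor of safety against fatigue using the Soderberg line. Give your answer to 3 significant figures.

C = D/d = 30.0/3.1 = 9.6774; K_W = (4C−1)/(4C−4)+0.615/C = 1.1500; K_s = 1+0.5/C = 1.0517
F_a = (F_max−F_min)/2 = 267 N; F_m = (F_max+F_min)/2 = 398 N
τ_a = K_W·8F_aD/(πd³) = 1.1500 × 684.68 = 787.37 MPa
τ_m = K_s·8F_mD/(πd³) = 1.0517 × 1020.6 = 1073.3 MPa
Soderberg: 1/n_f = τ_a/S_se + τ_m/S_sy = 787.37/456 + 1073.3/880 = 1.72669 + 1.21970 = 2.9464
n_f = 1/2.9464 = 0.3394

0.339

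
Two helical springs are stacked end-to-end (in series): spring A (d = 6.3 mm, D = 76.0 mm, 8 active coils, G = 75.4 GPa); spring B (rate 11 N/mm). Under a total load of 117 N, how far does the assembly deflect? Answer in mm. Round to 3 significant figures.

k_A = Gd⁴/(8D³N_a) = (75.4×10³)(6.3⁴)/(8·76.0³·8) = 4.2278 N/mm
Series: 1/k_eq = 1/4.2278 + 1/11 = 0.32744; k_eq = 3.054 N/mm
δ = F/k_eq = 117/3.054 = 38.31 mm

38.3 mm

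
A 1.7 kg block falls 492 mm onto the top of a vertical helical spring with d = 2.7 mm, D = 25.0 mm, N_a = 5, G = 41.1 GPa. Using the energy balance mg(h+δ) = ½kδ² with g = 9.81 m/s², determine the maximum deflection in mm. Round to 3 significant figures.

73.5 mm

k = Gd⁴/(8D³N_a) = (41.1×10³)(2.7⁴)/(8·25.0³·5) = 3.4948 N/mm
W = mg = 1.7 × 9.81 = 16.677 N
½kδ² − Wδ − Wh = 0 → δ = (W + √(W² + 2kWh))/k
δ = (16.677 + √(278.12 + 57349.5))/3.4948 = (16.677 + 240.06)/3.4948 = 73.463 mm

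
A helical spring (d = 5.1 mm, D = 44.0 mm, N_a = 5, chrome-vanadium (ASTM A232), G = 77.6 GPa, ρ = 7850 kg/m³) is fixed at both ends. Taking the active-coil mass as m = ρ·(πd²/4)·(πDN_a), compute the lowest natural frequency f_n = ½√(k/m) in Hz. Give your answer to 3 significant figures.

k = Gd⁴/(8D³N_a) = (77.6×10³)(5.1⁴)/(8·44.0³·5) = 15.407 N/mm = 15407 N/m
Wire length L = πDN_a = π·44.0·5 = 691.15 mm
m = ρ·(πd²/4)·L = 7850 × 20.428×10⁻⁶ m² × 0.69115 m = 0.11083 kg
f_n = ½√(k/m) = 0.5·√(15407/0.11083) = 0.5·√(1.3901e+05) = 186.42 Hz

186 Hz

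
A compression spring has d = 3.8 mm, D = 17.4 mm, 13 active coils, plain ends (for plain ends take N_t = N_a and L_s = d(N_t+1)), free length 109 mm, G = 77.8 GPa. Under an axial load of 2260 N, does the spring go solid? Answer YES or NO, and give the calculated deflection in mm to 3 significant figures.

k = Gd⁴/(8D³N_a) = (77.8×10³)(3.8⁴)/(8·17.4³·13) = 29.61 N/mm
N_t = 13; L_s = 3.8·14 = 53.2 mm; δ_solid = L₀ − L_s = 109 − 53.2 = 55.8 mm
δ = F/k = 2260/29.61 = 76.327 mm
δ ≥ δ_solid → spring goes solid

YES, δ = 76.3 mm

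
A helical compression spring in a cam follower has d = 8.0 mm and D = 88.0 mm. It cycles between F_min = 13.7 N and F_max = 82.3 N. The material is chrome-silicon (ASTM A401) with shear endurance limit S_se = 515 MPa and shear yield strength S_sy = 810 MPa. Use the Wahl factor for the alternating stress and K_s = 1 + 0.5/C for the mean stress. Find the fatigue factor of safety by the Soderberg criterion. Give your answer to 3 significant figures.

16.6

C = D/d = 88.0/8.0 = 11.0000; K_W = (4C−1)/(4C−4)+0.615/C = 1.1309; K_s = 1+0.5/C = 1.0455
F_a = (F_max−F_min)/2 = 34.3 N; F_m = (F_max+F_min)/2 = 48 N
τ_a = K_W·8F_aD/(πd³) = 1.1309 × 15.012 = 16.978 MPa
τ_m = K_s·8F_mD/(πd³) = 1.0455 × 21.008 = 21.963 MPa
Soderberg: 1/n_f = τ_a/S_se + τ_m/S_sy = 16.978/515 + 21.963/810 = 0.03297 + 0.02712 = 0.060081
n_f = 1/0.060081 = 16.64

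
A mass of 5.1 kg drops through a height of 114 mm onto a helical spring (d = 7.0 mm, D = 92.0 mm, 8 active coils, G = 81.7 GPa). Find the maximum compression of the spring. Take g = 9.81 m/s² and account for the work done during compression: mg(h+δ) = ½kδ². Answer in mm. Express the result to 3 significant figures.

k = Gd⁴/(8D³N_a) = (81.7×10³)(7.0⁴)/(8·92.0³·8) = 3.9361 N/mm
W = mg = 5.1 × 9.81 = 50.031 N
½kδ² − Wδ − Wh = 0 → δ = (W + √(W² + 2kWh))/k
δ = (50.031 + √(2503.1 + 44899.8))/3.9361 = (50.031 + 217.72)/3.9361 = 68.024 mm

68.0 mm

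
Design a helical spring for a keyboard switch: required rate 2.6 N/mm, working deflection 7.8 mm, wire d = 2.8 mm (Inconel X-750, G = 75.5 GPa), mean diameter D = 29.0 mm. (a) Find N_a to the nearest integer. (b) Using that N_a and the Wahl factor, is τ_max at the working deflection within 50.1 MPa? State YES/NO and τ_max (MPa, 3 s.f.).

N_a = Gd⁴/(8D³k) = (75.5×10³)(2.8⁴)/(8·29.0³·2.6) = 9.148 → N_a = 9
Actual rate k = Gd⁴/(8D³·9) = 2.6427 N/mm
Working load F = kδ = 2.6427·7.8 = 20.613 N
C = 29.0/2.8 = 10.3571; K_W = (4C−1)/(4C−4)+0.615/C = 1.1395
τ_max = K_W·8FD/(πd³) = 1.1395·69.344 = 79.02 MPa
τ_max > 50.1 MPa → exceeds allowable

(a) 9 coils; (b) NO, τ_max = 79.0 MPa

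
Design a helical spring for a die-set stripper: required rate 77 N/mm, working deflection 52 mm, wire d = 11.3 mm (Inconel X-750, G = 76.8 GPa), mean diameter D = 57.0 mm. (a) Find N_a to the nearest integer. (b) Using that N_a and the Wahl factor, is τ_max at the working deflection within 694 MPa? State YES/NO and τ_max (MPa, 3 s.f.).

N_a = Gd⁴/(8D³k) = (76.8×10³)(11.3⁴)/(8·57.0³·77) = 10.98 → N_a = 11
Actual rate k = Gd⁴/(8D³·11) = 76.837 N/mm
Working load F = kδ = 76.837·52 = 3995.5 N
C = 57.0/11.3 = 5.0442; K_W = (4C−1)/(4C−4)+0.615/C = 1.3074
τ_max = K_W·8FD/(πd³) = 1.3074·401.93 = 525.47 MPa
τ_max ≤ 694 MPa → acceptable

(a) 11 coils; (b) YES, τ_max = 525 MPa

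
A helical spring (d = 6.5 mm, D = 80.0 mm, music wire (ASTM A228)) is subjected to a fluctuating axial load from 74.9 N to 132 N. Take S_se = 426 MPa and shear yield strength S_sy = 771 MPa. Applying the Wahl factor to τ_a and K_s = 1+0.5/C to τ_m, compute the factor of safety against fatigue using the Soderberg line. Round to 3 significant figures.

6.29

C = D/d = 80.0/6.5 = 12.3077; K_W = (4C−1)/(4C−4)+0.615/C = 1.1163; K_s = 1+0.5/C = 1.0406
F_a = (F_max−F_min)/2 = 28.55 N; F_m = (F_max+F_min)/2 = 103.45 N
τ_a = K_W·8F_aD/(πd³) = 1.1163 × 21.179 = 23.642 MPa
τ_m = K_s·8F_mD/(πd³) = 1.0406 × 76.74 = 79.857 MPa
Soderberg: 1/n_f = τ_a/S_se + τ_m/S_sy = 23.642/426 + 79.857/771 = 0.05550 + 0.10358 = 0.15907
n_f = 1/0.15907 = 6.286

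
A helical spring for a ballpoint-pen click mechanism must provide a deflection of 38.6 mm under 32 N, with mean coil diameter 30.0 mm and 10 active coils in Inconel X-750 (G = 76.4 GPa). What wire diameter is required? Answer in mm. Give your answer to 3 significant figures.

2.20 mm

Required rate k = F/δ = 32/38.6 = 0.82902 N/mm
d = (8D³N_a·k / G)^(1/4) = (8·30.0³·10·0.82902 / (76.4×10³))^0.25
  = (23.438)^0.25 = 2.2003 mm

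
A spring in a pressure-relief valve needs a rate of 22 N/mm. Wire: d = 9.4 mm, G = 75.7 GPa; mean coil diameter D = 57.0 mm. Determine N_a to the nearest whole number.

18

N_a = Gd⁴/(8D³k) = (75.7×10³ × 9.4⁴)/(8 × 57.0³ × 22)
    = 5.91027e+08 / 3.2594e+07 = 18.13 → 18 coils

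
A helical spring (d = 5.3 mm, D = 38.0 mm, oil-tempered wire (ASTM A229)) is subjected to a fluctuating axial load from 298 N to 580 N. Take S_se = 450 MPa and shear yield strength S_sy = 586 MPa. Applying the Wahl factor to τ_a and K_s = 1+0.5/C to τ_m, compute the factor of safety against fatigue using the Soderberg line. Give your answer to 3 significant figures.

1.30

C = D/d = 38.0/5.3 = 7.1698; K_W = (4C−1)/(4C−4)+0.615/C = 1.2073; K_s = 1+0.5/C = 1.0697
F_a = (F_max−F_min)/2 = 141 N; F_m = (F_max+F_min)/2 = 439 N
τ_a = K_W·8F_aD/(πd³) = 1.2073 × 91.646 = 110.65 MPa
τ_m = K_s·8F_mD/(πd³) = 1.0697 × 285.34 = 305.24 MPa
Soderberg: 1/n_f = τ_a/S_se + τ_m/S_sy = 110.65/450 + 305.24/586 = 0.24588 + 0.52088 = 0.76677
n_f = 1/0.76677 = 1.304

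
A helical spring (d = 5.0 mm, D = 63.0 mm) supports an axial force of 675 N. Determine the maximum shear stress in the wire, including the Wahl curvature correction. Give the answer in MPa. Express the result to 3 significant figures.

Spring index C = D/d = 63.0/5.0 = 12.6000
K_W = (4C−1)/(4C−4) + 0.615/C = 49.400/46.400 + 0.0488 = 1.1135
τ₀ = 8FD/(πd³) = 8·675·63.0/(π·5.0³) = 340200/392.7 = 866.31 MPa
τ_max = K·τ₀ = 1.1135 × 866.31 = 964.61 MPa

965 MPa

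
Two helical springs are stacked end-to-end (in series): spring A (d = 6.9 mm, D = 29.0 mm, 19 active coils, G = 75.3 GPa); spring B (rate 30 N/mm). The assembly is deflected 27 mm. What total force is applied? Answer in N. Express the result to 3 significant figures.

490 N

k_A = Gd⁴/(8D³N_a) = (75.3×10³)(6.9⁴)/(8·29.0³·19) = 46.042 N/mm
Series: 1/k_eq = 1/46.042 + 1/30 = 0.055053; k_eq = 18.164 N/mm
F = k_eq·δ = 18.164·27 = 490.44 N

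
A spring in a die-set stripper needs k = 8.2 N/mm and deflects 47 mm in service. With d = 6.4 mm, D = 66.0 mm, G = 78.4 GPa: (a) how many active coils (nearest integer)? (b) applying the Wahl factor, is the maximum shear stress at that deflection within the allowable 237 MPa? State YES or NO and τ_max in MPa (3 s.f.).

(a) 7 coils; (b) NO, τ_max = 281 MPa

N_a = Gd⁴/(8D³k) = (78.4×10³)(6.4⁴)/(8·66.0³·8.2) = 6.974 → N_a = 7
Actual rate k = Gd⁴/(8D³·7) = 8.1699 N/mm
Working load F = kδ = 8.1699·47 = 383.98 N
C = 66.0/6.4 = 10.3125; K_W = (4C−1)/(4C−4)+0.615/C = 1.1402
τ_max = K_W·8FD/(πd³) = 1.1402·246.18 = 280.69 MPa
τ_max > 237 MPa → exceeds allowable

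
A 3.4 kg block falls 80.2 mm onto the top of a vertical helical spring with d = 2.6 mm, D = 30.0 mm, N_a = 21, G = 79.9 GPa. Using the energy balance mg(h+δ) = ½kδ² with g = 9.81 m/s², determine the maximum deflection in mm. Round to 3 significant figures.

k = Gd⁴/(8D³N_a) = (79.9×10³)(2.6⁴)/(8·30.0³·21) = 0.80495 N/mm
W = mg = 3.4 × 9.81 = 33.354 N
½kδ² − Wδ − Wh = 0 → δ = (W + √(W² + 2kWh))/k
δ = (33.354 + √(1112.5 + 4306.45))/0.80495 = (33.354 + 73.613)/0.80495 = 132.89 mm

133 mm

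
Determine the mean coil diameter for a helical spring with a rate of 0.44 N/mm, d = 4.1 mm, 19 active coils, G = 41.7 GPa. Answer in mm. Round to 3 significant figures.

D = (Gd⁴/(8N_a·k))^(1/3) = (41.7×10³·4.1⁴/(8·19·0.44))^(1/3)
  = (176188)^(1/3) = 56.0607 mm

56.1 mm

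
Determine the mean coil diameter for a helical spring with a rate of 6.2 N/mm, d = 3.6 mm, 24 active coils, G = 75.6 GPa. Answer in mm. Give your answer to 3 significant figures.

22.0 mm

D = (Gd⁴/(8N_a·k))^(1/3) = (75.6×10³·3.6⁴/(8·24·6.2))^(1/3)
  = (10666.9)^(1/3) = 22.0130 mm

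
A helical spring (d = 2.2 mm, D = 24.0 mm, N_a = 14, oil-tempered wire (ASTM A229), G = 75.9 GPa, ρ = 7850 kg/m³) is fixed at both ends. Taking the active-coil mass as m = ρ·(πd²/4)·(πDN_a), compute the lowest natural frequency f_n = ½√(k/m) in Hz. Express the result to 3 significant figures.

k = Gd⁴/(8D³N_a) = (75.9×10³)(2.2⁴)/(8·24.0³·14) = 1.1484 N/mm = 1148.4 N/m
Wire length L = πDN_a = π·24.0·14 = 1055.6 mm
m = ρ·(πd²/4)·L = 7850 × 3.8013×10⁻⁶ m² × 1.0556 m = 0.031499 kg
f_n = ½√(k/m) = 0.5·√(1148.4/0.031499) = 0.5·√(36457) = 95.469 Hz

95.5 Hz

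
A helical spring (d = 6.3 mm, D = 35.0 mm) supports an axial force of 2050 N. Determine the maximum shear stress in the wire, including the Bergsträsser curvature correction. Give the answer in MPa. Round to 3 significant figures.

921 MPa

Spring index C = D/d = 35.0/6.3 = 5.5556
K_B = (4C+2)/(4C−3) = 24.222/19.222 = 1.2601
τ₀ = 8FD/(πd³) = 8·2050·35.0/(π·6.3³) = 574000/785.55 = 730.7 MPa
τ_max = K·τ₀ = 1.2601 × 730.7 = 920.77 MPa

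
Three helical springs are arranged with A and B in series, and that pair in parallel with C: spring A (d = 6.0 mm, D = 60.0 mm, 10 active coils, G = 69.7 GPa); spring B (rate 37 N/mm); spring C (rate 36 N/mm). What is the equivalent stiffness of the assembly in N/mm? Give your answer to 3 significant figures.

40.6 N/mm

k_A = Gd⁴/(8D³N_a) = (69.7×10³)(6.0⁴)/(8·60.0³·10) = 5.2275 N/mm
Springs A,B series: k_AB = 1/(1/5.2275+1/37) = 4.5804 N/mm; parallel with C: k_eq = 4.5804+36 = 40.58 N/mm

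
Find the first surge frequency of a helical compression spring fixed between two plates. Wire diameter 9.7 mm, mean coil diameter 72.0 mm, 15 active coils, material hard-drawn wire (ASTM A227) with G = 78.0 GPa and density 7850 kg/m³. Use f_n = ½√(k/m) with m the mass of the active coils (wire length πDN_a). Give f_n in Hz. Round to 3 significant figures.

k = Gd⁴/(8D³N_a) = (78.0×10³)(9.7⁴)/(8·72.0³·15) = 15.417 N/mm = 15417 N/m
Wire length L = πDN_a = π·72.0·15 = 3392.9 mm
m = ρ·(πd²/4)·L = 7850 × 73.898×10⁻⁶ m² × 3.3929 m = 1.9682 kg
f_n = ½√(k/m) = 0.5·√(15417/1.9682) = 0.5·√(7833) = 44.252 Hz

44.3 Hz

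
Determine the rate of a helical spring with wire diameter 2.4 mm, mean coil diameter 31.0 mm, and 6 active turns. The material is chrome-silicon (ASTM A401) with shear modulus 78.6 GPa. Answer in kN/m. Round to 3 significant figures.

1.82 kN/m

k = Gd⁴/(8D³N_a) = (78.6×10³ × 2.4⁴) / (8 × 31.0³ × 6)
  = 2.60776e+06 / 1.42997e+06 = 1.8236 N/mm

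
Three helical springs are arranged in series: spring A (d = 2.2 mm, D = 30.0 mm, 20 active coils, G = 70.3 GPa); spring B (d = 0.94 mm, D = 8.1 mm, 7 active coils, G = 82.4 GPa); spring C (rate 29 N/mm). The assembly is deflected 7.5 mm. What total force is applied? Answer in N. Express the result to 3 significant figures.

2.40 N

k_A = Gd⁴/(8D³N_a) = (70.3×10³)(2.2⁴)/(8·30.0³·20) = 0.38121 N/mm
k_B = Gd⁴/(8D³N_a) = (82.4×10³)(0.94⁴)/(8·8.1³·7) = 2.1617 N/mm
Series: 1/k_eq = 1/0.38121 + 1/2.1617 + 1/29 = 3.1203; k_eq = 0.32048 N/mm
F = k_eq·δ = 0.32048·7.5 = 2.4036 N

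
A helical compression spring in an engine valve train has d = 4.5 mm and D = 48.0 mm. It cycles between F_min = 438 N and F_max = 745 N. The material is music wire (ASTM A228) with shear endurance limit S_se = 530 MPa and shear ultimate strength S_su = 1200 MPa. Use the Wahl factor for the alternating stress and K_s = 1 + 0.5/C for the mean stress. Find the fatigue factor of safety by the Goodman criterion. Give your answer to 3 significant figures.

C = D/d = 48.0/4.5 = 10.6667; K_W = (4C−1)/(4C−4)+0.615/C = 1.1352; K_s = 1+0.5/C = 1.0469
F_a = (F_max−F_min)/2 = 153.5 N; F_m = (F_max+F_min)/2 = 591.5 N
τ_a = K_W·8F_aD/(πd³) = 1.1352 × 205.9 = 233.74 MPa
τ_m = K_s·8F_mD/(πd³) = 1.0469 × 793.41 = 830.6 MPa
Goodman: 1/n_f = τ_a/S_se + τ_m/S_su = 233.74/530 + 830.6/1200 = 0.44103 + 0.69217 = 1.1332
n_f = 1/1.1332 = 0.8825

0.882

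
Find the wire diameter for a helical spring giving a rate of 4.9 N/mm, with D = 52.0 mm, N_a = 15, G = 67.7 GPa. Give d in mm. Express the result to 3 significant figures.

5.91 mm

d = (8D³N_a·k / G)^(1/4) = (8·52.0³·15·4.9 / (67.7×10³))^0.25
  = (1221.2)^0.25 = 5.9115 mm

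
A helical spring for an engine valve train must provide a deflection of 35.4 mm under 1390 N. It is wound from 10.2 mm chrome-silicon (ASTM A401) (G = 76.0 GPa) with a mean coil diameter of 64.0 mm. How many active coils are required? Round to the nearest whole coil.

10

Required rate k = F/δ = 1390/35.4 = 39.266 N/mm
N_a = Gd⁴/(8D³k) = (76.0×10³ × 10.2⁴)/(8 × 64.0³ × 39.266)
    = 8.22648e+08 / 8.23458e+07 = 9.99 → 10 coils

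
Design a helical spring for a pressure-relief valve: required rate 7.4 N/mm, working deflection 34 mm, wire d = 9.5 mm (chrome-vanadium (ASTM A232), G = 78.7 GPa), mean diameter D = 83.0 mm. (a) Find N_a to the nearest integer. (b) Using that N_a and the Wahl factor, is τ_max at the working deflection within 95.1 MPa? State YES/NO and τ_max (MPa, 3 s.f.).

N_a = Gd⁴/(8D³k) = (78.7×10³)(9.5⁴)/(8·83.0³·7.4) = 18.94 → N_a = 19
Actual rate k = Gd⁴/(8D³·19) = 7.3755 N/mm
Working load F = kδ = 7.3755·34 = 250.77 N
C = 83.0/9.5 = 8.7368; K_W = (4C−1)/(4C−4)+0.615/C = 1.1673
τ_max = K_W·8FD/(πd³) = 1.1673·61.818 = 72.162 MPa
τ_max ≤ 95.1 MPa → acceptable

(a) 19 coils; (b) YES, τ_max = 72.2 MPa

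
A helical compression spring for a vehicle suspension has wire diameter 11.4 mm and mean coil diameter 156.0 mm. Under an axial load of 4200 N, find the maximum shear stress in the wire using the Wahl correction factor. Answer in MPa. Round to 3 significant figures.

Spring index C = D/d = 156.0/11.4 = 13.6842
K_W = (4C−1)/(4C−4) + 0.615/C = 53.737/50.737 + 0.0449 = 1.1041
τ₀ = 8FD/(πd³) = 8·4200·156.0/(π·11.4³) = 5.2416e+06/4654.4 = 1126.2 MPa
τ_max = K·τ₀ = 1.1041 × 1126.2 = 1243.4 MPa

1240 MPa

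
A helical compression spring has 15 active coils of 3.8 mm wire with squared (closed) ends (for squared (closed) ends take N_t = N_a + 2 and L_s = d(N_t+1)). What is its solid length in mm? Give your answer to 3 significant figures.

68.4 mm

squared (closed) ends: N_t = N_a + 2 = 15 + 2 = 17
L_s = d·(N_t+1) = 3.8 × 18 = 68.4 mm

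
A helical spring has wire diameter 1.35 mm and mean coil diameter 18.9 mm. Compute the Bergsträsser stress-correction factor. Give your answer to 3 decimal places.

C = D/d = 18.9/1.35 = 14.0000
K_B = (4C+2)/(4C−3) = 58.000/53.000 = 1.0943

1.094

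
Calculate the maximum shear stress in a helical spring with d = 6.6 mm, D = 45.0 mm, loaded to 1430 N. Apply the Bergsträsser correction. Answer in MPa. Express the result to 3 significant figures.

Spring index C = D/d = 45.0/6.6 = 6.8182
K_B = (4C+2)/(4C−3) = 29.273/24.273 = 1.2060
τ₀ = 8FD/(πd³) = 8·1430·45.0/(π·6.6³) = 514800/903.2 = 569.98 MPa
τ_max = K·τ₀ = 1.2060 × 569.98 = 687.39 MPa

687 MPa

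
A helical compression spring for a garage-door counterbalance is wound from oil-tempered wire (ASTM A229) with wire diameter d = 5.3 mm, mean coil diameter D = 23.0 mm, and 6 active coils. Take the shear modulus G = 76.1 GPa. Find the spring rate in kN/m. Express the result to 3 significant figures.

103 kN/m

k = Gd⁴/(8D³N_a) = (76.1×10³ × 5.3⁴) / (8 × 23.0³ × 6)
  = 6.00466e+07 / 584016 = 102.82 N/mm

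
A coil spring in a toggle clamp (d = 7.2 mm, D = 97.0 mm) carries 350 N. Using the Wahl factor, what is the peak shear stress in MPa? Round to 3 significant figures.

Spring index C = D/d = 97.0/7.2 = 13.4722
K_W = (4C−1)/(4C−4) + 0.615/C = 52.889/49.889 + 0.0456 = 1.1058
τ₀ = 8FD/(πd³) = 8·350·97.0/(π·7.2³) = 271600/1172.6 = 231.62 MPa
τ_max = K·τ₀ = 1.1058 × 231.62 = 256.13 MPa

256 MPa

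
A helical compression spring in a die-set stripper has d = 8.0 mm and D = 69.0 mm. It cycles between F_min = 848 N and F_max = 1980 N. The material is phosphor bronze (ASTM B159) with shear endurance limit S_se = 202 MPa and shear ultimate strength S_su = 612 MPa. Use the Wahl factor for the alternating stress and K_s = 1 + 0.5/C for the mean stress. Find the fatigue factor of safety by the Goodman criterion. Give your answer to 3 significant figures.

0.509

C = D/d = 69.0/8.0 = 8.6250; K_W = (4C−1)/(4C−4)+0.615/C = 1.1697; K_s = 1+0.5/C = 1.0580
F_a = (F_max−F_min)/2 = 566 N; F_m = (F_max+F_min)/2 = 1414 N
τ_a = K_W·8F_aD/(πd³) = 1.1697 × 194.24 = 227.19 MPa
τ_m = K_s·8F_mD/(πd³) = 1.0580 × 485.25 = 513.38 MPa
Goodman: 1/n_f = τ_a/S_se + τ_m/S_su = 227.19/202 + 513.38/612 = 1.12472 + 0.83886 = 1.9636
n_f = 1/1.9636 = 0.5093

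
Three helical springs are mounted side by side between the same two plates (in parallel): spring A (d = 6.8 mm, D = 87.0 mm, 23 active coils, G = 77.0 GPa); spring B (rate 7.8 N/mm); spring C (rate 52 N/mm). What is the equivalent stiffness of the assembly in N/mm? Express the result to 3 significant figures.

61.2 N/mm

k_A = Gd⁴/(8D³N_a) = (77.0×10³)(6.8⁴)/(8·87.0³·23) = 1.3588 N/mm
Parallel: k_eq = 1.3588 + 7.8 + 52 = 61.159 N/mm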